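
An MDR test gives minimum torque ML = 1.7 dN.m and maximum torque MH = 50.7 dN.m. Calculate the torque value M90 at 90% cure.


M90 = ML + 0.9 * (MH - ML)
M90 = 1.7 + 0.9 * (50.7 - 1.7)
M90 = 1.7 + 0.9 * 49.0
M90 = 45.8 dN.m

45.8 dN.m


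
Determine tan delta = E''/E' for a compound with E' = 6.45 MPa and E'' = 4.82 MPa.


tan delta = E'' / E'
= 4.82 / 6.45
= 0.7473

tan delta = 0.7473


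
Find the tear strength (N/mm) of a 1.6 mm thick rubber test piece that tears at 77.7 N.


Tear strength = force / thickness
= 77.7 / 1.6
= 48.56 N/mm

48.56 N/mm


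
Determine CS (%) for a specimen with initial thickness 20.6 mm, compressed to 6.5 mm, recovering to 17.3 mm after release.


CS = (t0 - recovered) / (t0 - ts) * 100
= (20.6 - 17.3) / (20.6 - 6.5) * 100
= 3.3 / 14.1 * 100
= 23.4%

23.4%


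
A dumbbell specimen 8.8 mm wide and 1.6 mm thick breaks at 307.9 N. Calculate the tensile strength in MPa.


Area = width * thickness = 8.8 * 1.6 = 14.08 mm^2
TS = force / area = 307.9 / 14.08 = 21.87 MPa

21.87 MPa


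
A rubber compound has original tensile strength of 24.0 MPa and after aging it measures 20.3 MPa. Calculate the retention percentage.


Retention = aged / original * 100
= 20.3 / 24.0 * 100
= 84.6%

84.6%


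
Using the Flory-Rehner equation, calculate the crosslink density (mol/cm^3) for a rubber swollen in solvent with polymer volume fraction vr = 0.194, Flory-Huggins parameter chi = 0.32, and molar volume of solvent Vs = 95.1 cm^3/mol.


ln(1 - vr) = ln(1 - 0.194) = -0.2157
Numerator = -((-0.2157) + 0.194 + 0.32 * 0.194^2) = 0.0096
Denominator = 95.1 * (0.194^(1/3) - 0.194/2) = 45.8283
nu = 0.0096 / 45.8283 = 2.1009e-04 mol/cm^3

2.1009e-04 mol/cm^3


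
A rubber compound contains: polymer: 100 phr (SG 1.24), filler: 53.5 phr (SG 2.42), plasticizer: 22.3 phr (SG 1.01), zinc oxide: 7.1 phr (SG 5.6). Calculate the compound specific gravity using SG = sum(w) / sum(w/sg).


Sum of weights = 182.9
Volume contributions:
  polymer: 100/1.24 = 80.6452
  filler: 53.5/2.42 = 22.1074
  plasticizer: 22.3/1.01 = 22.0792
  zinc oxide: 7.1/5.6 = 1.2679
Sum of volumes = 126.0997
SG = 182.9 / 126.0997 = 1.45

SG = 1.45


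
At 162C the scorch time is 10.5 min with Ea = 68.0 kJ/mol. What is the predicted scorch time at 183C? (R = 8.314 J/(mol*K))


Convert temperatures: T1 = 162 + 273.15 = 435.15 K, T2 = 183 + 273.15 = 456.15 K
ts2_new = 10.5 * exp(68000 / 8.314 * (1/456.15 - 1/435.15))
1/T2 - 1/T1 = -1.0580e-04
ts2_new = 4.42 min

4.42 min


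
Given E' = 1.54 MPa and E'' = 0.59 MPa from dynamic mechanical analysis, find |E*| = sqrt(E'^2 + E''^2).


|E*| = sqrt(E'^2 + E''^2)
= sqrt(1.54^2 + 0.59^2)
= sqrt(2.3716 + 0.3481)
= 1.649 MPa

1.649 MPa


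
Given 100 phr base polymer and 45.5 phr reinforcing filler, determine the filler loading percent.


Filler % = filler / (rubber + filler) * 100
= 45.5 / (100 + 45.5) * 100
= 45.5 / 145.5 * 100
= 31.27%

31.27%


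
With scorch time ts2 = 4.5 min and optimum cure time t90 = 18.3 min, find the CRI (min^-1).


CRI = 100 / (t90 - ts2)
= 100 / (18.3 - 4.5)
= 100 / 13.8
= 7.25 min^-1

7.25 min^-1


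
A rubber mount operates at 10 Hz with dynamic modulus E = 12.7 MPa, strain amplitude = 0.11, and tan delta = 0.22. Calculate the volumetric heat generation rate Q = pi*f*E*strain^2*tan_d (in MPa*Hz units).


Q = pi * f * E * strain^2 * tan_d
= pi * 10 * 12.7 * 0.11^2 * 0.22
= pi * 10 * 12.7 * 0.0121 * 0.22
= 1.0621

Q = 1.0621


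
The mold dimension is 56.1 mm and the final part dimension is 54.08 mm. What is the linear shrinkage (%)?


Shrinkage = (mold - part) / mold * 100
= (56.1 - 54.08) / 56.1 * 100
= 2.02 / 56.1 * 100
= 3.6%

3.6%


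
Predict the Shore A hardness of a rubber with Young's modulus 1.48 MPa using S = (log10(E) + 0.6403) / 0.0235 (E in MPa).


log10(E) = 0.0235*S - 0.6403  =>  S = (log10(E) + 0.6403) / 0.0235
log10(1.48) = 0.170262
S = (0.170262 + 0.6403) / 0.0235 = 0.810562 / 0.0235
S = 34.5

Shore A = 34.5


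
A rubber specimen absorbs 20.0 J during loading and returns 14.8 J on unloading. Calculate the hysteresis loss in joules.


Hysteresis loss = loading - unloading
= 20.0 - 14.8
= 5.2 J

5.2 J


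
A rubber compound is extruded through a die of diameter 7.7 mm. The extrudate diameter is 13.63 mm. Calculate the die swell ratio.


Die swell ratio = D_extrudate / D_die
= 13.63 / 7.7
= 1.77

Die swell = 1.77


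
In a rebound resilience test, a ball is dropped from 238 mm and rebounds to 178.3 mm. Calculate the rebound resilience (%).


Resilience = h_rebound / h_drop * 100
= 178.3 / 238 * 100
= 74.9%

74.9%


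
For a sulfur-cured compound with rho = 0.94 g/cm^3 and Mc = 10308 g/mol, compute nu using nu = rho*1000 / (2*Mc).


nu = rho * 1000 / (2 * Mc)
nu = 0.94 * 1000 / (2 * 10308)
nu = 940.0 / 20616
nu = 0.0456 mol/L

0.0456 mol/L


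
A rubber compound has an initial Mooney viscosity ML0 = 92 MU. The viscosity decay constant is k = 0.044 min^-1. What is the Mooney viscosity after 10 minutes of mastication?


ML = ML0 * exp(-k * t)
ML = 92 * exp(-0.044 * 10)
ML = 92 * 0.6440
ML = 59.25 MU

59.25 MU


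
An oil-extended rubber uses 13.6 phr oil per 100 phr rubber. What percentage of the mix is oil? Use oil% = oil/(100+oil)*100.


Oil % = oil / (100 + oil) * 100
= 13.6 / (100 + 13.6) * 100
= 13.6 / 113.6 * 100
= 11.97%

11.97%


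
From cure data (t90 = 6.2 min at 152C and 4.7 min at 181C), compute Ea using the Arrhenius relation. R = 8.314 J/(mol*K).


T1 = 425.15 K, T2 = 454.15 K
1/T1 - 1/T2 = 1.5020e-04
ln(t1/t2) = ln(6.2/4.7) = 0.2770
Ea = 8.314 * 0.2770 / 1.5020e-04 = 15332.4858 J/mol
Ea = 15.33 kJ/mol

15.33 kJ/mol


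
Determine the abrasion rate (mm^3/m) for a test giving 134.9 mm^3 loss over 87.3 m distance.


Rate = volume_loss / distance
= 134.9 / 87.3
= 1.545 mm^3/m

1.545 mm^3/m


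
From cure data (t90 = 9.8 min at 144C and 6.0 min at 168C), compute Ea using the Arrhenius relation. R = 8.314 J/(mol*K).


T1 = 417.15 K, T2 = 441.15 K
1/T1 - 1/T2 = 1.3042e-04
ln(t1/t2) = ln(9.8/6.0) = 0.4906
Ea = 8.314 * 0.4906 / 1.3042e-04 = 31277.0036 J/mol
Ea = 31.28 kJ/mol

31.28 kJ/mol


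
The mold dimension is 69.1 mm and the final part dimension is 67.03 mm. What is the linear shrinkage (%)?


Shrinkage = (mold - part) / mold * 100
= (69.1 - 67.03) / 69.1 * 100
= 2.07 / 69.1 * 100
= 3.0%

3.0%


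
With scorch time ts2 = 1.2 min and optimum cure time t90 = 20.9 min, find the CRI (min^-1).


CRI = 100 / (t90 - ts2)
= 100 / (20.9 - 1.2)
= 100 / 19.7
= 5.08 min^-1

5.08 min^-1


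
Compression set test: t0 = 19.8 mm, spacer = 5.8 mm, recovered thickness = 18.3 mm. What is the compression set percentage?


CS = (t0 - recovered) / (t0 - ts) * 100
= (19.8 - 18.3) / (19.8 - 5.8) * 100
= 1.5 / 14.0 * 100
= 10.7%

10.7%


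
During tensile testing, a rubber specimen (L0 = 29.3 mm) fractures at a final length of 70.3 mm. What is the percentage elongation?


Elongation = (Lf - L0) / L0 * 100
= (70.3 - 29.3) / 29.3 * 100
= 41.0 / 29.3 * 100
= 139.9%

139.9%


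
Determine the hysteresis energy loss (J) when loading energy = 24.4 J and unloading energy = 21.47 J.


Hysteresis loss = loading - unloading
= 24.4 - 21.47
= 2.93 J

2.93 J


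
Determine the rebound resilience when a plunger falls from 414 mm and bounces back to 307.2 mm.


Resilience = h_rebound / h_drop * 100
= 307.2 / 414 * 100
= 74.2%

74.2%


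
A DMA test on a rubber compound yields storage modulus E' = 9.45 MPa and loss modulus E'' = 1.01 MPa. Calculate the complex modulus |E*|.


|E*| = sqrt(E'^2 + E''^2)
= sqrt(9.45^2 + 1.01^2)
= sqrt(89.3025 + 1.0201)
= 9.504 MPa

9.504 MPa


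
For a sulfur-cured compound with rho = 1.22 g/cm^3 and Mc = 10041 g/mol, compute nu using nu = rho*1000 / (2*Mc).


nu = rho * 1000 / (2 * Mc)
nu = 1.22 * 1000 / (2 * 10041)
nu = 1220.0 / 20082
nu = 0.0608 mol/L

0.0608 mol/L


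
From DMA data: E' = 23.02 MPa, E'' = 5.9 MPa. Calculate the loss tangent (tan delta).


tan delta = E'' / E'
= 5.9 / 23.02
= 0.2563

tan delta = 0.2563


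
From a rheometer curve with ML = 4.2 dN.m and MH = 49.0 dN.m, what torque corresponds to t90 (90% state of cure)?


M90 = ML + 0.9 * (MH - ML)
M90 = 4.2 + 0.9 * (49.0 - 4.2)
M90 = 4.2 + 0.9 * 44.8
M90 = 44.52 dN.m

44.52 dN.m


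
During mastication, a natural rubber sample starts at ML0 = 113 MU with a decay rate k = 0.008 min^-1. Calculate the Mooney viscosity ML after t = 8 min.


ML = ML0 * exp(-k * t)
ML = 113 * exp(-0.008 * 8)
ML = 113 * 0.9380
ML = 105.99 MU

105.99 MU


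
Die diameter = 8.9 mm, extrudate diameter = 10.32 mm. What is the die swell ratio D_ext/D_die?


Die swell ratio = D_extrudate / D_die
= 10.32 / 8.9
= 1.16

Die swell = 1.16


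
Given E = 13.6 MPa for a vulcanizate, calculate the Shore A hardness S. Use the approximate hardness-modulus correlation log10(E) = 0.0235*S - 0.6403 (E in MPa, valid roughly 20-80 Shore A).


log10(E) = 0.0235*S - 0.6403  =>  S = (log10(E) + 0.6403) / 0.0235
log10(13.6) = 1.133539
S = (1.133539 + 0.6403) / 0.0235 = 1.773839 / 0.0235
S = 75.5

Shore A = 75.5


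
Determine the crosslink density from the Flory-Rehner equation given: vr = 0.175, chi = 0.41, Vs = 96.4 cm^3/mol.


ln(1 - vr) = ln(1 - 0.175) = -0.1924
Numerator = -((-0.1924) + 0.175 + 0.41 * 0.175^2) = 0.0048
Denominator = 96.4 * (0.175^(1/3) - 0.175/2) = 45.4858
nu = 0.0048 / 45.4858 = 1.0587e-04 mol/cm^3

1.0587e-04 mol/cm^3


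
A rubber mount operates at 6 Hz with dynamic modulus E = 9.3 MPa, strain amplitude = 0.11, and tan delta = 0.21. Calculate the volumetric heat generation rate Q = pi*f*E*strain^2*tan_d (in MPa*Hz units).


Q = pi * f * E * strain^2 * tan_d
= pi * 6 * 9.3 * 0.11^2 * 0.21
= pi * 6 * 9.3 * 0.0121 * 0.21
= 0.4454

Q = 0.4454


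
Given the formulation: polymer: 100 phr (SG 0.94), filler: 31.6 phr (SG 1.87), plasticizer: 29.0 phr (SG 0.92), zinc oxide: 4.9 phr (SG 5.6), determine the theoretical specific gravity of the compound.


Sum of weights = 165.5
Volume contributions:
  polymer: 100/0.94 = 106.3830
  filler: 31.6/1.87 = 16.8984
  plasticizer: 29.0/0.92 = 31.5217
  zinc oxide: 4.9/5.6 = 0.8750
Sum of volumes = 155.6781
SG = 165.5 / 155.6781 = 1.063

SG = 1.063


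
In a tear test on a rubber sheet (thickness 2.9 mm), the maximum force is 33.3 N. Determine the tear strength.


Tear strength = force / thickness
= 33.3 / 2.9
= 11.48 N/mm

11.48 N/mm


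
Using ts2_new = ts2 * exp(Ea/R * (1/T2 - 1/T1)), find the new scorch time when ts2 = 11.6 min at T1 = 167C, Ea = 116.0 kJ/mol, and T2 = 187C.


Convert temperatures: T1 = 167 + 273.15 = 440.15 K, T2 = 187 + 273.15 = 460.15 K
ts2_new = 11.6 * exp(116000 / 8.314 * (1/460.15 - 1/440.15))
1/T2 - 1/T1 = -9.8748e-05
ts2_new = 2.92 min

2.92 min


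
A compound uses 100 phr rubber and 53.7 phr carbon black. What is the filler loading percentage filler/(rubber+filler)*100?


Filler % = filler / (rubber + filler) * 100
= 53.7 / (100 + 53.7) * 100
= 53.7 / 153.7 * 100
= 34.94%

34.94%


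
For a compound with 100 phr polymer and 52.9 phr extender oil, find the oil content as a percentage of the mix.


Oil % = oil / (100 + oil) * 100
= 52.9 / (100 + 52.9) * 100
= 52.9 / 152.9 * 100
= 34.6%

34.6%


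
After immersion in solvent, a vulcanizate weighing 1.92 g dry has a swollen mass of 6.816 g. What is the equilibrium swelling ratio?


Q = W_swollen / W_dry
Q = 6.816 / 1.92
Q = 3.55

Q = 3.55


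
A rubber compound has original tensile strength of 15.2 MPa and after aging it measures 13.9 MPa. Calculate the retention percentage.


Retention = aged / original * 100
= 13.9 / 15.2 * 100
= 91.4%

91.4%


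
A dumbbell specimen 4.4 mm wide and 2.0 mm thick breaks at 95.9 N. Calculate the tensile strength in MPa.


Area = width * thickness = 4.4 * 2.0 = 8.8 mm^2
TS = force / area = 95.9 / 8.8 = 10.9 MPa

10.9 MPa


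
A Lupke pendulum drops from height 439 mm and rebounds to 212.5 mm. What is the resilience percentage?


Resilience = h_rebound / h_drop * 100
= 212.5 / 439 * 100
= 48.4%

48.4%


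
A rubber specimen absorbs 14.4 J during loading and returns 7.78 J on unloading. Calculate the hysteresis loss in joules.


Hysteresis loss = loading - unloading
= 14.4 - 7.78
= 6.62 J

6.62 J


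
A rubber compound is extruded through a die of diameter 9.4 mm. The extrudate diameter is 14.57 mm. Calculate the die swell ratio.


Die swell ratio = D_extrudate / D_die
= 14.57 / 9.4
= 1.55

Die swell = 1.55


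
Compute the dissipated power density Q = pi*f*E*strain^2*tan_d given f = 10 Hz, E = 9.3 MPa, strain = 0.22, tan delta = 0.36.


Q = pi * f * E * strain^2 * tan_d
= pi * 10 * 9.3 * 0.22^2 * 0.36
= pi * 10 * 9.3 * 0.0484 * 0.36
= 5.0907

Q = 5.0907


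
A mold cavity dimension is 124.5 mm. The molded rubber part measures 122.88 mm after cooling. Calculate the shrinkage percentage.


Shrinkage = (mold - part) / mold * 100
= (124.5 - 122.88) / 124.5 * 100
= 1.62 / 124.5 * 100
= 1.3%

1.3%


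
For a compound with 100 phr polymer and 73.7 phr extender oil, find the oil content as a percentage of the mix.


Oil % = oil / (100 + oil) * 100
= 73.7 / (100 + 73.7) * 100
= 73.7 / 173.7 * 100
= 42.43%

42.43%


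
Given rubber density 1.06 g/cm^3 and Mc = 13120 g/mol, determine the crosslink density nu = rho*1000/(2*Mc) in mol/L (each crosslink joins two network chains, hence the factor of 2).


nu = rho * 1000 / (2 * Mc)
nu = 1.06 * 1000 / (2 * 13120)
nu = 1060.0 / 26240
nu = 0.0404 mol/L

0.0404 mol/L


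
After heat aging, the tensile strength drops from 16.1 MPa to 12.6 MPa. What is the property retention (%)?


Retention = aged / original * 100
= 12.6 / 16.1 * 100
= 78.3%

78.3%


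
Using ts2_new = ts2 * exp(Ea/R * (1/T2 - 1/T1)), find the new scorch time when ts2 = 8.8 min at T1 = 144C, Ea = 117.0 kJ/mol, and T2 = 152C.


Convert temperatures: T1 = 144 + 273.15 = 417.15 K, T2 = 152 + 273.15 = 425.15 K
ts2_new = 8.8 * exp(117000 / 8.314 * (1/425.15 - 1/417.15))
1/T2 - 1/T1 = -4.5108e-05
ts2_new = 4.66 min

4.66 min


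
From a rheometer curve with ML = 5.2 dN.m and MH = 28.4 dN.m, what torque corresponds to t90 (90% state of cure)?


M90 = ML + 0.9 * (MH - ML)
M90 = 5.2 + 0.9 * (28.4 - 5.2)
M90 = 5.2 + 0.9 * 23.2
M90 = 26.08 dN.m

26.08 dN.m


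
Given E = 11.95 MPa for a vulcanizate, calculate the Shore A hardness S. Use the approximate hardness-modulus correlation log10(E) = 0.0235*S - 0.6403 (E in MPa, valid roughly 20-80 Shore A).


log10(E) = 0.0235*S - 0.6403  =>  S = (log10(E) + 0.6403) / 0.0235
log10(11.95) = 1.077368
S = (1.077368 + 0.6403) / 0.0235 = 1.717668 / 0.0235
S = 73.1

Shore A = 73.1


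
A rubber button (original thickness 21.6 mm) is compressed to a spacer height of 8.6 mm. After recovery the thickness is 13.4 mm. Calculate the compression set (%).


CS = (t0 - recovered) / (t0 - ts) * 100
= (21.6 - 13.4) / (21.6 - 8.6) * 100
= 8.2 / 13.0 * 100
= 63.1%

63.1%


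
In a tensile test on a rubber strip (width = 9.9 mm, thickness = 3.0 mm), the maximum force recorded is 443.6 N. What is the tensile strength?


Area = width * thickness = 9.9 * 3.0 = 29.7 mm^2
TS = force / area = 443.6 / 29.7 = 14.94 MPa

14.94 MPa


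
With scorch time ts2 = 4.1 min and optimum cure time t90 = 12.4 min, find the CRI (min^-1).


CRI = 100 / (t90 - ts2)
= 100 / (12.4 - 4.1)
= 100 / 8.3
= 12.05 min^-1

12.05 min^-1


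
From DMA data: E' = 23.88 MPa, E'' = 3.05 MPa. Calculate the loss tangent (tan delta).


tan delta = E'' / E'
= 3.05 / 23.88
= 0.1277

tan delta = 0.1277


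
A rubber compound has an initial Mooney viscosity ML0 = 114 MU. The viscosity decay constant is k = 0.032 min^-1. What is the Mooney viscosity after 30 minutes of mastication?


ML = ML0 * exp(-k * t)
ML = 114 * exp(-0.032 * 30)
ML = 114 * 0.3829
ML = 43.65 MU

43.65 MU


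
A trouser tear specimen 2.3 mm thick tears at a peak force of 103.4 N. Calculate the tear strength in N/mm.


Tear strength = force / thickness
= 103.4 / 2.3
= 44.96 N/mm

44.96 N/mm


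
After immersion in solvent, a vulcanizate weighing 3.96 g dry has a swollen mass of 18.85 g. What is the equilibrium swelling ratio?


Q = W_swollen / W_dry
Q = 18.85 / 3.96
Q = 4.76

Q = 4.76


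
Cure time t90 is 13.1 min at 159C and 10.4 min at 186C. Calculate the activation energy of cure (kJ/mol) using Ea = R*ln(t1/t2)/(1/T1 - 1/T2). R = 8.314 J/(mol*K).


T1 = 432.15 K, T2 = 459.15 K
1/T1 - 1/T2 = 1.3607e-04
ln(t1/t2) = ln(13.1/10.4) = 0.2308
Ea = 8.314 * 0.2308 / 1.3607e-04 = 14102.0826 J/mol
Ea = 14.1 kJ/mol

14.1 kJ/mol


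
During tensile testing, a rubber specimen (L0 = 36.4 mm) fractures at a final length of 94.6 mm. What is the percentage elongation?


Elongation = (Lf - L0) / L0 * 100
= (94.6 - 36.4) / 36.4 * 100
= 58.2 / 36.4 * 100
= 159.9%

159.9%


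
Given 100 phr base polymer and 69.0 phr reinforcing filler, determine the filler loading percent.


Filler % = filler / (rubber + filler) * 100
= 69.0 / (100 + 69.0) * 100
= 69.0 / 169.0 * 100
= 40.83%

40.83%


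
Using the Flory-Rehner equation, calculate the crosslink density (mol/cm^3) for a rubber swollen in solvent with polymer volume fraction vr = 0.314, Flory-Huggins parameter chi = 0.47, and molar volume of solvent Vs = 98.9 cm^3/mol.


ln(1 - vr) = ln(1 - 0.314) = -0.3769
Numerator = -((-0.3769) + 0.314 + 0.47 * 0.314^2) = 0.0165
Denominator = 98.9 * (0.314^(1/3) - 0.314/2) = 51.6939
nu = 0.0165 / 51.6939 = 3.1991e-04 mol/cm^3

3.1991e-04 mol/cm^3


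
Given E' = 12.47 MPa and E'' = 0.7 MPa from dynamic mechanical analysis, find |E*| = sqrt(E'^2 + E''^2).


|E*| = sqrt(E'^2 + E''^2)
= sqrt(12.47^2 + 0.7^2)
= sqrt(155.5009 + 0.4900)
= 12.49 MPa

12.49 MPa


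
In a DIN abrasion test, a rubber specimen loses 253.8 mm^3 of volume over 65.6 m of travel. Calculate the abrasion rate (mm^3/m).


Rate = volume_loss / distance
= 253.8 / 65.6
= 3.869 mm^3/m

3.869 mm^3/m


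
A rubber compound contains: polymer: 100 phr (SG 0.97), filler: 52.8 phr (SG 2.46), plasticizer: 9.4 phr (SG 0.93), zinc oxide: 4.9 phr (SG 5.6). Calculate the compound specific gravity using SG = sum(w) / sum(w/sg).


Sum of weights = 167.1
Volume contributions:
  polymer: 100/0.97 = 103.0928
  filler: 52.8/2.46 = 21.4634
  plasticizer: 9.4/0.93 = 10.1075
  zinc oxide: 4.9/5.6 = 0.8750
Sum of volumes = 135.5387
SG = 167.1 / 135.5387 = 1.233

SG = 1.233


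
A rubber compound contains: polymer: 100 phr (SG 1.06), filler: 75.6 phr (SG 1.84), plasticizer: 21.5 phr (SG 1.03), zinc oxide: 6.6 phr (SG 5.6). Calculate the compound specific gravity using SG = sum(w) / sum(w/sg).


Sum of weights = 203.7
Volume contributions:
  polymer: 100/1.06 = 94.3396
  filler: 75.6/1.84 = 41.0870
  plasticizer: 21.5/1.03 = 20.8738
  zinc oxide: 6.6/5.6 = 1.1786
Sum of volumes = 157.4789
SG = 203.7 / 157.4789 = 1.294

SG = 1.294


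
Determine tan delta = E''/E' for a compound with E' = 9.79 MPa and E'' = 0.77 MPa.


tan delta = E'' / E'
= 0.77 / 9.79
= 0.0787

tan delta = 0.0787


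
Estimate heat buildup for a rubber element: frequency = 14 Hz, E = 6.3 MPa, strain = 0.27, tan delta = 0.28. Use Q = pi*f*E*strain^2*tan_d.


Q = pi * f * E * strain^2 * tan_d
= pi * 14 * 6.3 * 0.27^2 * 0.28
= pi * 14 * 6.3 * 0.0729 * 0.28
= 5.6559

Q = 5.6559


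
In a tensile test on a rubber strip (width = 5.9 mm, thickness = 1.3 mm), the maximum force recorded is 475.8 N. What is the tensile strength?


Area = width * thickness = 5.9 * 1.3 = 7.67 mm^2
TS = force / area = 475.8 / 7.67 = 62.03 MPa

62.03 MPa


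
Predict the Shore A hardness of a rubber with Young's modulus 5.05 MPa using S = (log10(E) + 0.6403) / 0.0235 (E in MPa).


log10(E) = 0.0235*S - 0.6403  =>  S = (log10(E) + 0.6403) / 0.0235
log10(5.05) = 0.703291
S = (0.703291 + 0.6403) / 0.0235 = 1.343591 / 0.0235
S = 57.2

Shore A = 57.2


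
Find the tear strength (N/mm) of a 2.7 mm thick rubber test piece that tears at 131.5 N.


Tear strength = force / thickness
= 131.5 / 2.7
= 48.7 N/mm

48.7 N/mm


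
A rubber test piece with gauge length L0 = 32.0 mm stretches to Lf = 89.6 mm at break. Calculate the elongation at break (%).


Elongation = (Lf - L0) / L0 * 100
= (89.6 - 32.0) / 32.0 * 100
= 57.6 / 32.0 * 100
= 180.0%

180.0%


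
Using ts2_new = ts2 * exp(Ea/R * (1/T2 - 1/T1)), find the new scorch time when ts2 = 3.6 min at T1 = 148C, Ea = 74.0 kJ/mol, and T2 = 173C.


Convert temperatures: T1 = 148 + 273.15 = 421.15 K, T2 = 173 + 273.15 = 446.15 K
ts2_new = 3.6 * exp(74000 / 8.314 * (1/446.15 - 1/421.15))
1/T2 - 1/T1 = -1.3305e-04
ts2_new = 1.1 min

1.1 min


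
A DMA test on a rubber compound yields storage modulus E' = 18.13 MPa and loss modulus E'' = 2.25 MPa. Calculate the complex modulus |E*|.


|E*| = sqrt(E'^2 + E''^2)
= sqrt(18.13^2 + 2.25^2)
= sqrt(328.6969 + 5.0625)
= 18.269 MPa

18.269 MPa


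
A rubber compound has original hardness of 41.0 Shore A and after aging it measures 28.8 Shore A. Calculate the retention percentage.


Retention = aged / original * 100
= 28.8 / 41.0 * 100
= 70.2%

70.2%


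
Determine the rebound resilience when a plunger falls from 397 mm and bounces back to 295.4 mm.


Resilience = h_rebound / h_drop * 100
= 295.4 / 397 * 100
= 74.4%

74.4%


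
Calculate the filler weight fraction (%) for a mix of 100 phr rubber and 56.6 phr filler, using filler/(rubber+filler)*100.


Filler % = filler / (rubber + filler) * 100
= 56.6 / (100 + 56.6) * 100
= 56.6 / 156.6 * 100
= 36.14%

36.14%


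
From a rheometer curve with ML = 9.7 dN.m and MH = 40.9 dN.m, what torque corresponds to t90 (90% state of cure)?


M90 = ML + 0.9 * (MH - ML)
M90 = 9.7 + 0.9 * (40.9 - 9.7)
M90 = 9.7 + 0.9 * 31.2
M90 = 37.78 dN.m

37.78 dN.m


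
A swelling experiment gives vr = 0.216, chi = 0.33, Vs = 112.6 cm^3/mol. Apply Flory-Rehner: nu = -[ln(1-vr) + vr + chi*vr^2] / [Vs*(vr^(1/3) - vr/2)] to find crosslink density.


ln(1 - vr) = ln(1 - 0.216) = -0.2433
Numerator = -((-0.2433) + 0.216 + 0.33 * 0.216^2) = 0.0119
Denominator = 112.6 * (0.216^(1/3) - 0.216/2) = 55.3992
nu = 0.0119 / 55.3992 = 2.1570e-04 mol/cm^3

2.1570e-04 mol/cm^3


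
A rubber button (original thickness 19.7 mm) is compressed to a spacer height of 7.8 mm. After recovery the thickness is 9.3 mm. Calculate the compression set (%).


CS = (t0 - recovered) / (t0 - ts) * 100
= (19.7 - 9.3) / (19.7 - 7.8) * 100
= 10.4 / 11.9 * 100
= 87.4%

87.4%


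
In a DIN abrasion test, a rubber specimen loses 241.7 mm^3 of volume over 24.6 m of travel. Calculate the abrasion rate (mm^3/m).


Rate = volume_loss / distance
= 241.7 / 24.6
= 9.825 mm^3/m

9.825 mm^3/m


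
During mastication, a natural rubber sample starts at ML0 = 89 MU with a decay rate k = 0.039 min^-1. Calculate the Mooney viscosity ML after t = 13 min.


ML = ML0 * exp(-k * t)
ML = 89 * exp(-0.039 * 13)
ML = 89 * 0.6023
ML = 53.6 MU

53.6 MU


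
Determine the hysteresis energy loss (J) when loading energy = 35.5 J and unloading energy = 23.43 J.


Hysteresis loss = loading - unloading
= 35.5 - 23.43
= 12.07 J

12.07 J


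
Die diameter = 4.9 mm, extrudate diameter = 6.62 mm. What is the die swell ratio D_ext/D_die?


Die swell ratio = D_extrudate / D_die
= 6.62 / 4.9
= 1.351

Die swell = 1.351


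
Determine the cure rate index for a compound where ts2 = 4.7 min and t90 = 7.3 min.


CRI = 100 / (t90 - ts2)
= 100 / (7.3 - 4.7)
= 100 / 2.6
= 38.46 min^-1

38.46 min^-1


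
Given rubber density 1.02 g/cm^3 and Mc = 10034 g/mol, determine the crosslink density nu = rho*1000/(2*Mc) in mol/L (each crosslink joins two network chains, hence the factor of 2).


nu = rho * 1000 / (2 * Mc)
nu = 1.02 * 1000 / (2 * 10034)
nu = 1020.0 / 20068
nu = 0.0508 mol/L

0.0508 mol/L


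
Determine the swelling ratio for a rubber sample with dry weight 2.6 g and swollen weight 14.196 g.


Q = W_swollen / W_dry
Q = 14.196 / 2.6
Q = 5.46

Q = 5.46


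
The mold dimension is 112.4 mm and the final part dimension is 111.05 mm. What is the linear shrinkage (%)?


Shrinkage = (mold - part) / mold * 100
= (112.4 - 111.05) / 112.4 * 100
= 1.35 / 112.4 * 100
= 1.2%

1.2%


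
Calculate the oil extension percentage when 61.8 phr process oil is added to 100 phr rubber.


Oil % = oil / (100 + oil) * 100
= 61.8 / (100 + 61.8) * 100
= 61.8 / 161.8 * 100
= 38.2%

38.2%


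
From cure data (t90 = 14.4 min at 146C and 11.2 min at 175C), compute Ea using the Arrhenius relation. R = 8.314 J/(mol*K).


T1 = 419.15 K, T2 = 448.15 K
1/T1 - 1/T2 = 1.5439e-04
ln(t1/t2) = ln(14.4/11.2) = 0.2513
Ea = 8.314 * 0.2513 / 1.5439e-04 = 13533.8798 J/mol
Ea = 13.53 kJ/mol

13.53 kJ/mol


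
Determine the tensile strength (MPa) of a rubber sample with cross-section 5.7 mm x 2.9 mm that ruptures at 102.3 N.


Area = width * thickness = 5.7 * 2.9 = 16.53 mm^2
TS = force / area = 102.3 / 16.53 = 6.19 MPa

6.19 MPa


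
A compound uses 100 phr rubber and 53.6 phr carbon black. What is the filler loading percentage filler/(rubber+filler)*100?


Filler % = filler / (rubber + filler) * 100
= 53.6 / (100 + 53.6) * 100
= 53.6 / 153.6 * 100
= 34.9%

34.9%


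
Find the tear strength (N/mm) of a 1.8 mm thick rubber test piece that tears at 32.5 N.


Tear strength = force / thickness
= 32.5 / 1.8
= 18.06 N/mm

18.06 N/mm


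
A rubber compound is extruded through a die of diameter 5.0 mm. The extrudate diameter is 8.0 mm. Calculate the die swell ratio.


Die swell ratio = D_extrudate / D_die
= 8.0 / 5.0
= 1.6

Die swell = 1.6


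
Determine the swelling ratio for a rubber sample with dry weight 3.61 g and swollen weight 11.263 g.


Q = W_swollen / W_dry
Q = 11.263 / 3.61
Q = 3.12

Q = 3.12


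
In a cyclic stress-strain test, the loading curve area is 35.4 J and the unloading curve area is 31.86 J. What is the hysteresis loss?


Hysteresis loss = loading - unloading
= 35.4 - 31.86
= 3.54 J

3.54 J


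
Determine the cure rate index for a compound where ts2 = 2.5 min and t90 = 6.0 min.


CRI = 100 / (t90 - ts2)
= 100 / (6.0 - 2.5)
= 100 / 3.5
= 28.57 min^-1

28.57 min^-1


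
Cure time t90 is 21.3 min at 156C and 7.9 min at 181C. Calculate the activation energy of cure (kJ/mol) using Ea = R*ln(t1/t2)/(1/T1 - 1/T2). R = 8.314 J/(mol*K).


T1 = 429.15 K, T2 = 454.15 K
1/T1 - 1/T2 = 1.2827e-04
ln(t1/t2) = ln(21.3/7.9) = 0.9918
Ea = 8.314 * 0.9918 / 1.2827e-04 = 64286.8216 J/mol
Ea = 64.29 kJ/mol

64.29 kJ/mol


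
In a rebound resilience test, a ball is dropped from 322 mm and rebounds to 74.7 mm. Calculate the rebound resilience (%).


Resilience = h_rebound / h_drop * 100
= 74.7 / 322 * 100
= 23.2%

23.2%


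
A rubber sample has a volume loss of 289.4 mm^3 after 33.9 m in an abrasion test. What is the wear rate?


Rate = volume_loss / distance
= 289.4 / 33.9
= 8.537 mm^3/m

8.537 mm^3/m


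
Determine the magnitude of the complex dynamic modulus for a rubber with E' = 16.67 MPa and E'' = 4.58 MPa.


|E*| = sqrt(E'^2 + E''^2)
= sqrt(16.67^2 + 4.58^2)
= sqrt(277.8889 + 20.9764)
= 17.288 MPa

17.288 MPa


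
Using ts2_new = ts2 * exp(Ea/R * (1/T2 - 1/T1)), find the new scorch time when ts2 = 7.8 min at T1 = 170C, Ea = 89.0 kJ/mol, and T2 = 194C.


Convert temperatures: T1 = 170 + 273.15 = 443.15 K, T2 = 194 + 273.15 = 467.15 K
ts2_new = 7.8 * exp(89000 / 8.314 * (1/467.15 - 1/443.15))
1/T2 - 1/T1 = -1.1593e-04
ts2_new = 2.25 min

2.25 min


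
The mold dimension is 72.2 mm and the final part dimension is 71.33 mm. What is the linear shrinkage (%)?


Shrinkage = (mold - part) / mold * 100
= (72.2 - 71.33) / 72.2 * 100
= 0.87 / 72.2 * 100
= 1.2%

1.2%


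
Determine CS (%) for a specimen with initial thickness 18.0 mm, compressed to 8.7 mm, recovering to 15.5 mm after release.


CS = (t0 - recovered) / (t0 - ts) * 100
= (18.0 - 15.5) / (18.0 - 8.7) * 100
= 2.5 / 9.3 * 100
= 26.9%

26.9%


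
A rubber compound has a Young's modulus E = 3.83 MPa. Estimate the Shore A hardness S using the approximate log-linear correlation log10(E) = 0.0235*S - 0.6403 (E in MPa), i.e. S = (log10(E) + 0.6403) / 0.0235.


log10(E) = 0.0235*S - 0.6403  =>  S = (log10(E) + 0.6403) / 0.0235
log10(3.83) = 0.583199
S = (0.583199 + 0.6403) / 0.0235 = 1.223499 / 0.0235
S = 52.1

Shore A = 52.1


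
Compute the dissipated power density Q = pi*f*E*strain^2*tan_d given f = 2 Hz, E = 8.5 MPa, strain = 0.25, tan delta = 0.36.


Q = pi * f * E * strain^2 * tan_d
= pi * 2 * 8.5 * 0.25^2 * 0.36
= pi * 2 * 8.5 * 0.0625 * 0.36
= 1.2017

Q = 1.2017


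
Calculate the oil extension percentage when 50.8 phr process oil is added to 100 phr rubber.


Oil % = oil / (100 + oil) * 100
= 50.8 / (100 + 50.8) * 100
= 50.8 / 150.8 * 100
= 33.69%

33.69%


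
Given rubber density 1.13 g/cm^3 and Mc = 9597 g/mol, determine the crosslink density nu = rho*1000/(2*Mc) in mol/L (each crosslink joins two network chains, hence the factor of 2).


nu = rho * 1000 / (2 * Mc)
nu = 1.13 * 1000 / (2 * 9597)
nu = 1130.0 / 19194
nu = 0.0589 mol/L

0.0589 mol/L


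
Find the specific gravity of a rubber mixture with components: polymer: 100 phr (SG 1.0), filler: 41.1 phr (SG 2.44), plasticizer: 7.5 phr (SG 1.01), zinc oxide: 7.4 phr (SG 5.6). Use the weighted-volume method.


Sum of weights = 156.0
Volume contributions:
  polymer: 100/1.0 = 100.0000
  filler: 41.1/2.44 = 16.8443
  plasticizer: 7.5/1.01 = 7.4257
  zinc oxide: 7.4/5.6 = 1.3214
Sum of volumes = 125.5914
SG = 156.0 / 125.5914 = 1.242

SG = 1.242


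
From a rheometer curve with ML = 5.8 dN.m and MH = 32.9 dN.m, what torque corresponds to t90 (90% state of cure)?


M90 = ML + 0.9 * (MH - ML)
M90 = 5.8 + 0.9 * (32.9 - 5.8)
M90 = 5.8 + 0.9 * 27.1
M90 = 30.19 dN.m

30.19 dN.m


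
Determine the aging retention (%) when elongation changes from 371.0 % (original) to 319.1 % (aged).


Retention = aged / original * 100
= 319.1 / 371.0 * 100
= 86.0%

86.0%


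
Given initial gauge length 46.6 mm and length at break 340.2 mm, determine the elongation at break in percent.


Elongation = (Lf - L0) / L0 * 100
= (340.2 - 46.6) / 46.6 * 100
= 293.6 / 46.6 * 100
= 630.0%

630.0%


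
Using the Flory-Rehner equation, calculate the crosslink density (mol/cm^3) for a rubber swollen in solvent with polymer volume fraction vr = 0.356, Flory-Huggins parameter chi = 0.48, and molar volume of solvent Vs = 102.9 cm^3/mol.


ln(1 - vr) = ln(1 - 0.356) = -0.4401
Numerator = -((-0.4401) + 0.356 + 0.48 * 0.356^2) = 0.0232
Denominator = 102.9 * (0.356^(1/3) - 0.356/2) = 54.6125
nu = 0.0232 / 54.6125 = 4.2524e-04 mol/cm^3

4.2524e-04 mol/cm^3


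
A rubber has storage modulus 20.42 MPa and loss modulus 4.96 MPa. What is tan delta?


tan delta = E'' / E'
= 4.96 / 20.42
= 0.2429

tan delta = 0.2429


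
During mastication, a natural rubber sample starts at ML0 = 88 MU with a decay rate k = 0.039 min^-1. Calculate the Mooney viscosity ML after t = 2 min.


ML = ML0 * exp(-k * t)
ML = 88 * exp(-0.039 * 2)
ML = 88 * 0.9250
ML = 81.4 MU

81.4 MU


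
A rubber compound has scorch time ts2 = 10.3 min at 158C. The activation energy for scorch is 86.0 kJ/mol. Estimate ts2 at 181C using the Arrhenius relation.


Convert temperatures: T1 = 158 + 273.15 = 431.15 K, T2 = 181 + 273.15 = 454.15 K
ts2_new = 10.3 * exp(86000 / 8.314 * (1/454.15 - 1/431.15))
1/T2 - 1/T1 = -1.1746e-04
ts2_new = 3.06 min

3.06 min


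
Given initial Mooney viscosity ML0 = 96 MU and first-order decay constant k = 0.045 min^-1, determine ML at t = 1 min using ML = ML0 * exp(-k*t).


ML = ML0 * exp(-k * t)
ML = 96 * exp(-0.045 * 1)
ML = 96 * 0.9560
ML = 91.78 MU

91.78 MU


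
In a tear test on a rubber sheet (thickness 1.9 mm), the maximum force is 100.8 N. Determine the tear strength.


Tear strength = force / thickness
= 100.8 / 1.9
= 53.05 N/mm

53.05 N/mm


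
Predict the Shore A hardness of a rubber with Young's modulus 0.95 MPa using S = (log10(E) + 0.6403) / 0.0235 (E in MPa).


log10(E) = 0.0235*S - 0.6403  =>  S = (log10(E) + 0.6403) / 0.0235
log10(0.95) = -0.022276
S = (-0.022276 + 0.6403) / 0.0235 = 0.618024 / 0.0235
S = 26.3

Shore A = 26.3


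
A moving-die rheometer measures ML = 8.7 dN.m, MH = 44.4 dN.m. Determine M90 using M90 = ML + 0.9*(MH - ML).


M90 = ML + 0.9 * (MH - ML)
M90 = 8.7 + 0.9 * (44.4 - 8.7)
M90 = 8.7 + 0.9 * 35.7
M90 = 40.83 dN.m

40.83 dN.m


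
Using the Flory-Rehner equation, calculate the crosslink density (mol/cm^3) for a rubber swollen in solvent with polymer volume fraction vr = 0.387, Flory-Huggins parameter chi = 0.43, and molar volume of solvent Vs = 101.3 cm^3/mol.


ln(1 - vr) = ln(1 - 0.387) = -0.4894
Numerator = -((-0.4894) + 0.387 + 0.43 * 0.387^2) = 0.0380
Denominator = 101.3 * (0.387^(1/3) - 0.387/2) = 54.2194
nu = 0.0380 / 54.2194 = 7.0067e-04 mol/cm^3

7.0067e-04 mol/cm^3


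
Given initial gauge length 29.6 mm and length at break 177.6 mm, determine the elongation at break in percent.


Elongation = (Lf - L0) / L0 * 100
= (177.6 - 29.6) / 29.6 * 100
= 148.0 / 29.6 * 100
= 500.0%

500.0%


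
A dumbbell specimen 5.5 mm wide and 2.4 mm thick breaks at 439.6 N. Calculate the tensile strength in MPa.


Area = width * thickness = 5.5 * 2.4 = 13.2 mm^2
TS = force / area = 439.6 / 13.2 = 33.3 MPa

33.3 MPa


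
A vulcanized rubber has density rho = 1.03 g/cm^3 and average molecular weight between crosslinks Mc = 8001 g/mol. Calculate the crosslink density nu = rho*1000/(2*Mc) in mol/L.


nu = rho * 1000 / (2 * Mc)
nu = 1.03 * 1000 / (2 * 8001)
nu = 1030.0 / 16002
nu = 0.0644 mol/L

0.0644 mol/L


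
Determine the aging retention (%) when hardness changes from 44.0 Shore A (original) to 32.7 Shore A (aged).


Retention = aged / original * 100
= 32.7 / 44.0 * 100
= 74.3%

74.3%


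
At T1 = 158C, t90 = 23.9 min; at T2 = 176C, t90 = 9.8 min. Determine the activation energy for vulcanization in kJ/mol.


T1 = 431.15 K, T2 = 449.15 K
1/T1 - 1/T2 = 9.2951e-05
ln(t1/t2) = ln(23.9/9.8) = 0.8915
Ea = 8.314 * 0.8915 / 9.2951e-05 = 79740.0942 J/mol
Ea = 79.74 kJ/mol

79.74 kJ/mol


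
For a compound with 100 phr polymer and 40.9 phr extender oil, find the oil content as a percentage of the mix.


Oil % = oil / (100 + oil) * 100
= 40.9 / (100 + 40.9) * 100
= 40.9 / 140.9 * 100
= 29.03%

29.03%


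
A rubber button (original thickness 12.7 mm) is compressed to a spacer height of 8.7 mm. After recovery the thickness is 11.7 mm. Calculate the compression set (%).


CS = (t0 - recovered) / (t0 - ts) * 100
= (12.7 - 11.7) / (12.7 - 8.7) * 100
= 1.0 / 4.0 * 100
= 25.0%

25.0%


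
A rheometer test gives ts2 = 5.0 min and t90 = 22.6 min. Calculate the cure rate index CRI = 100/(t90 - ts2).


CRI = 100 / (t90 - ts2)
= 100 / (22.6 - 5.0)
= 100 / 17.6
= 5.68 min^-1

5.68 min^-1


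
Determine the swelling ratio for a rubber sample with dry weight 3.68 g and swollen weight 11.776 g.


Q = W_swollen / W_dry
Q = 11.776 / 3.68
Q = 3.2

Q = 3.2


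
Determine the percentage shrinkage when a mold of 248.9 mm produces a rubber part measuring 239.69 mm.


Shrinkage = (mold - part) / mold * 100
= (248.9 - 239.69) / 248.9 * 100
= 9.21 / 248.9 * 100
= 3.7%

3.7%


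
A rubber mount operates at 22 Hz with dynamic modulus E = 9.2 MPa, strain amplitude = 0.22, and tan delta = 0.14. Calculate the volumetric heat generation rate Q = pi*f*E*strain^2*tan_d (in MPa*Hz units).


Q = pi * f * E * strain^2 * tan_d
= pi * 22 * 9.2 * 0.22^2 * 0.14
= pi * 22 * 9.2 * 0.0484 * 0.14
= 4.3086

Q = 4.3086


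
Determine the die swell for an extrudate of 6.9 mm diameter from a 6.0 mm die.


Die swell ratio = D_extrudate / D_die
= 6.9 / 6.0
= 1.15

Die swell = 1.15


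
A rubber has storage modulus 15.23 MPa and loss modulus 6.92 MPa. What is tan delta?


tan delta = E'' / E'
= 6.92 / 15.23
= 0.4544

tan delta = 0.4544


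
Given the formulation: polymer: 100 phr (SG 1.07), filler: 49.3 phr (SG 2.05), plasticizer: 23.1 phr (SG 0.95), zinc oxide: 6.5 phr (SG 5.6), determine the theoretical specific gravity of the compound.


Sum of weights = 178.9
Volume contributions:
  polymer: 100/1.07 = 93.4579
  filler: 49.3/2.05 = 24.0488
  plasticizer: 23.1/0.95 = 24.3158
  zinc oxide: 6.5/5.6 = 1.1607
Sum of volumes = 142.9832
SG = 178.9 / 142.9832 = 1.251

SG = 1.251


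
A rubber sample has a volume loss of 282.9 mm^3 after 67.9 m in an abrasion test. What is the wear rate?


Rate = volume_loss / distance
= 282.9 / 67.9
= 4.166 mm^3/m

4.166 mm^3/m


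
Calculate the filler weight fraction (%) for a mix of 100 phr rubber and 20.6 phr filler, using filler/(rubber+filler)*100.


Filler % = filler / (rubber + filler) * 100
= 20.6 / (100 + 20.6) * 100
= 20.6 / 120.6 * 100
= 17.08%

17.08%


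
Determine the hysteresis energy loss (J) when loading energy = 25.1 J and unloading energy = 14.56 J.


Hysteresis loss = loading - unloading
= 25.1 - 14.56
= 10.54 J

10.54 J


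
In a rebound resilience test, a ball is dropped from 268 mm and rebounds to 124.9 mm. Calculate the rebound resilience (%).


Resilience = h_rebound / h_drop * 100
= 124.9 / 268 * 100
= 46.6%

46.6%


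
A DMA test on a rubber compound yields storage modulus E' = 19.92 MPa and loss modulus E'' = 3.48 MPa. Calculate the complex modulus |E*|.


|E*| = sqrt(E'^2 + E''^2)
= sqrt(19.92^2 + 3.48^2)
= sqrt(396.8064 + 12.1104)
= 20.222 MPa

20.222 MPa


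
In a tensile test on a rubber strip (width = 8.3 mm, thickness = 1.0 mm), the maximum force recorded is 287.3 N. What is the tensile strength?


Area = width * thickness = 8.3 * 1.0 = 8.3 mm^2
TS = force / area = 287.3 / 8.3 = 34.61 MPa

34.61 MPa


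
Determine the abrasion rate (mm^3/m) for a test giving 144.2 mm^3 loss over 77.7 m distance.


Rate = volume_loss / distance
= 144.2 / 77.7
= 1.856 mm^3/m

1.856 mm^3/m


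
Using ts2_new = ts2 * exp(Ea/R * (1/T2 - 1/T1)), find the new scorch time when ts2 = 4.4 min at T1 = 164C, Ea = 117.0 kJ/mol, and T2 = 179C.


Convert temperatures: T1 = 164 + 273.15 = 437.15 K, T2 = 179 + 273.15 = 452.15 K
ts2_new = 4.4 * exp(117000 / 8.314 * (1/452.15 - 1/437.15))
1/T2 - 1/T1 = -7.5889e-05
ts2_new = 1.51 min

1.51 min


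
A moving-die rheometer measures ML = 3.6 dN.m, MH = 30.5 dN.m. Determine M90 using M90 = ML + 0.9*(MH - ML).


M90 = ML + 0.9 * (MH - ML)
M90 = 3.6 + 0.9 * (30.5 - 3.6)
M90 = 3.6 + 0.9 * 26.9
M90 = 27.81 dN.m

27.81 dN.m


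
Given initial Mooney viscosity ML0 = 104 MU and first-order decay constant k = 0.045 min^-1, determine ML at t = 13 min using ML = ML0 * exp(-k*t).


ML = ML0 * exp(-k * t)
ML = 104 * exp(-0.045 * 13)
ML = 104 * 0.5571
ML = 57.94 MU

57.94 MU


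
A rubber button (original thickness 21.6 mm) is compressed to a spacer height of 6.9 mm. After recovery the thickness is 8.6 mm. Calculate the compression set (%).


CS = (t0 - recovered) / (t0 - ts) * 100
= (21.6 - 8.6) / (21.6 - 6.9) * 100
= 13.0 / 14.7 * 100
= 88.4%

88.4%


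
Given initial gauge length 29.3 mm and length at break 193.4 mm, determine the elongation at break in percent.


Elongation = (Lf - L0) / L0 * 100
= (193.4 - 29.3) / 29.3 * 100
= 164.1 / 29.3 * 100
= 560.1%

560.1%


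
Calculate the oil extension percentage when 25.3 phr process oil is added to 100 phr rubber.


Oil % = oil / (100 + oil) * 100
= 25.3 / (100 + 25.3) * 100
= 25.3 / 125.3 * 100
= 20.19%

20.19%


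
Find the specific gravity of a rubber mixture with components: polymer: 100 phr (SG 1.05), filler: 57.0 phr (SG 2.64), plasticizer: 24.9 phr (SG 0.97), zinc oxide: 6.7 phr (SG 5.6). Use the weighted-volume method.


Sum of weights = 188.6
Volume contributions:
  polymer: 100/1.05 = 95.2381
  filler: 57.0/2.64 = 21.5909
  plasticizer: 24.9/0.97 = 25.6701
  zinc oxide: 6.7/5.6 = 1.1964
Sum of volumes = 143.6955
SG = 188.6 / 143.6955 = 1.312

SG = 1.312
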